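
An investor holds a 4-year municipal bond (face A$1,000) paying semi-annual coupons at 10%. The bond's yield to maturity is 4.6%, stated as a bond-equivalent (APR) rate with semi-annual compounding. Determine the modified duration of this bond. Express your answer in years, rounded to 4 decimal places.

Periodic yield y = 0.023. First find Macaulay duration:
  t   CF        PV=CF/(1+0.023)^t    t·PV
  1        50.00        48.8759        48.8759
  2        50.00        47.7770        95.5540
  3        50.00        46.7028       140.1085
  4        50.00        45.6528       182.6112
  5        50.00        44.6264       223.1320
  6        50.00        43.6231       261.7384
  7        50.00        42.6423       298.4961
  8     1,050.00       875.3550     7,002.8402
  Σ                  1,195.2553     8,253.3562
P = 1,195.2553; Macaulay duration = 8,253.3562 / 1,195.2553 = 6.90510 half-year periods = 3.45255 years.
Modified duration = D_Mac / (1 + y) = 3.45255 / 1.023 = 3.37493 years.

3.3749 years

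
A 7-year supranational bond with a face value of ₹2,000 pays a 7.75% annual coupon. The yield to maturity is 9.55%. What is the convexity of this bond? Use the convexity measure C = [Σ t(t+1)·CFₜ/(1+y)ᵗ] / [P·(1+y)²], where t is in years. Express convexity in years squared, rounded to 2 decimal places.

34.33

With y = 0.0955:
  t   CF        PV=CF/(1+0.0955)^t    t·PV        t(t+1)·PV
  1       155.00       141.4879       141.4879         282.9758
  2       155.00       129.1537       258.3074         774.9223
  3       155.00       117.8948       353.6843       1,414.7373
  4       155.00       107.6173       430.4693       2,152.3464
  5       155.00        98.2358       491.1790       2,947.0740
  6       155.00        89.6721       538.0327       3,766.2288
  7     2,155.00     1,138.0481     7,966.3364      63,730.6911
  Σ                  1,822.1097    10,179.4970      75,068.9757
P = 1,822.1097.
Convexity = Σ t(t+1)·PV / [P·(1+y)²] = 75,068.9757 / (1,822.1097 × 1.200120) = 34.32900.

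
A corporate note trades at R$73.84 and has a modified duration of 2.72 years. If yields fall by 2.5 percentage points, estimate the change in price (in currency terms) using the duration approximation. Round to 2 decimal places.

+R$5.02

Duration approximation: ΔP/P ≈ -D_mod · Δy = -2.72 × (-0.025) = +0.068000.
ΔP ≈ 73.84 × (+0.068000) = +5.02112.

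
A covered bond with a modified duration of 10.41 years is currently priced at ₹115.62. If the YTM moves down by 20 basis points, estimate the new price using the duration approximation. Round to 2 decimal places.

Duration approximation: ΔP/P ≈ -D_mod · Δy = -10.41 × (-0.002) = +0.020820.
New price ≈ 115.62 × (1 + 0.020820) = 118.0272084.

₹118.03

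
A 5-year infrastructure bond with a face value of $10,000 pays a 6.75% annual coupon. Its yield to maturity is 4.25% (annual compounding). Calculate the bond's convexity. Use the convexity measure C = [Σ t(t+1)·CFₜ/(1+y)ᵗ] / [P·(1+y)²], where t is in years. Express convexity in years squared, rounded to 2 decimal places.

23.50

With y = 0.0425:
  t   CF        PV=CF/(1+0.0425)^t    t·PV        t(t+1)·PV
  1       675.00       647.4820       647.4820       1,294.9640
  2       675.00       621.0859     1,242.1717       3,726.5152
  3       675.00       595.7658     1,787.2975       7,149.1898
  4       675.00       571.4780     2,285.9120      11,429.5601
  5    10,675.00     8,669.3705    43,346.8527     260,081.1161
  Σ                 11,105.1822    49,309.7159     283,681.3452
P = 11,105.1822.
Convexity = Σ t(t+1)·PV / [P·(1+y)²] = 283,681.3452 / (11,105.1822 × 1.086806) = 23.50461.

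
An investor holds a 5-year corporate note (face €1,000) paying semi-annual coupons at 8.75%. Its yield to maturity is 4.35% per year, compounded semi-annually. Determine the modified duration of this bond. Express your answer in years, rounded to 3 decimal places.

4.148 years

Periodic yield y = 0.02175. First find Macaulay duration:
  t   CF        PV=CF/(1+0.02175)^t    t·PV
  1        43.75        42.8187        42.8187
  2        43.75        41.9072        83.8144
  3        43.75        41.0151       123.0454
  4        43.75        40.1420       160.5682
  5        43.75        39.2875       196.4377
  6        43.75        38.4512       230.7073
  7        43.75        37.6327       263.4290
  8        43.75        36.8316       294.6530
  9        43.75        36.0476       324.4283
  10    1,043.75       841.6858     8,416.8585
  Σ                  1,195.8196    10,136.7605
P = 1,195.8196; Macaulay duration = 10,136.7605 / 1,195.8196 = 8.47683 half-year periods = 4.23842 years.
Modified duration = D_Mac / (1 + y) = 4.23842 / 1.02175 = 4.14819 years.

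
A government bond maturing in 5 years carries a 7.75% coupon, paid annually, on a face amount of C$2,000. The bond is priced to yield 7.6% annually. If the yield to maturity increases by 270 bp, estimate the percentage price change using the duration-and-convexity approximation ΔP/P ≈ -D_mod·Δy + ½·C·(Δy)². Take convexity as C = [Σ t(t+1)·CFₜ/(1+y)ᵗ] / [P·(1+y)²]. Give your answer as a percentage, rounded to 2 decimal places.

-10.09%

With y = 0.076:
  t   CF        PV=CF/(1+0.076)^t    t·PV        t(t+1)·PV
  1       155.00       144.0520       144.0520         288.1041
  2       155.00       133.8774       267.7547         803.2642
  3       155.00       124.4213       373.2640       1,493.0561
  4       155.00       115.6332       462.5329       2,312.6644
  5     2,155.00     1,494.1215     7,470.6075      44,823.6453
  Σ                  2,012.1055     8,718.2112      49,720.7340
P = 2,012.1055; D_Mac = 4.33288 yrs; D_mod = 4.02684 yrs; C = 21.34333.
Duration effect: -4.02684 × (+0.027) = -0.108725
Convexity effect: 0.5 × 21.34333 × (0.027)² = +0.0077796
ΔP/P ≈ -0.108725 + 0.0077796 = -0.100945 = -10.0945%.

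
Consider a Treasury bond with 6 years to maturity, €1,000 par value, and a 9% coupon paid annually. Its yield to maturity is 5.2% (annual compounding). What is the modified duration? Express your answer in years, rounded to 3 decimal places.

Periodic yield y = 0.052. First find Macaulay duration:
  t   CF        PV=CF/(1+0.052)^t    t·PV
  1        90.00        85.5513        85.5513
  2        90.00        81.3226       162.6451
  3        90.00        77.3028       231.9084
  4        90.00        73.4818       293.9270
  5        90.00        69.8496       349.2479
  6     1,090.00       804.1407     4,824.8444
  Σ                  1,191.6488     5,948.1242
P = 1,191.6488; Macaulay duration = 5,948.1242 / 1,191.6488 = 4.99151 years.
Modified duration = D_Mac / (1 + y) = 4.99151 / 1.052 = 4.74478 years.

4.745 years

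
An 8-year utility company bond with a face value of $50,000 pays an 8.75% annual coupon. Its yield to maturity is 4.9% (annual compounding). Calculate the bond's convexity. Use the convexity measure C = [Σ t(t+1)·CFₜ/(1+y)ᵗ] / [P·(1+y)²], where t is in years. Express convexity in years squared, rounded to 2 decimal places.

With y = 0.049:
  t   CF        PV=CF/(1+0.049)^t    t·PV        t(t+1)·PV
  1     4,375.00     4,170.6387     4,170.6387       8,341.2774
  2     4,375.00     3,975.8234     7,951.6467      23,854.9402
  3     4,375.00     3,790.1081    11,370.3242      45,481.2968
  4     4,375.00     3,613.0677    14,452.2710      72,261.3549
  5     4,375.00     3,444.2972    17,221.4859     103,328.9155
  6     4,375.00     3,283.4101    19,700.4605     137,903.2237
  7     4,375.00     3,130.0382    21,910.2675     175,282.1401
  8    54,375.00    37,084.7507   296,678.0060   2,670,102.0539
  Σ                 62,492.1341   393,455.1005   3,236,555.2024
P = 62,492.1341.
Convexity = Σ t(t+1)·PV / [P·(1+y)²] = 3,236,555.2024 / (62,492.1341 × 1.100401) = 47.06593.

47.07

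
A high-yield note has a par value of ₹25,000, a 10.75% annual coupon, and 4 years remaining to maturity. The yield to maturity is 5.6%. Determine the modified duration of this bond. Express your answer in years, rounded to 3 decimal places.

Periodic yield y = 0.056. First find Macaulay duration:
  t   CF        PV=CF/(1+0.056)^t    t·PV
  1     2,687.50     2,544.9811     2,544.9811
  2     2,687.50     2,410.0199     4,820.0399
  3     2,687.50     2,282.2159     6,846.6476
  4    27,687.50    22,265.2754    89,061.1015
  Σ                 29,502.4922   103,272.7700
P = 29,502.4922; Macaulay duration = 103,272.7700 / 29,502.4922 = 3.50048 years.
Modified duration = D_Mac / (1 + y) = 3.50048 / 1.056 = 3.31484 years.

3.315 years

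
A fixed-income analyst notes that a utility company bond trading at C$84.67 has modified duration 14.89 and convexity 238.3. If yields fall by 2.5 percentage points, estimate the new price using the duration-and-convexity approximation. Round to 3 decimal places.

Duration effect: -D_mod·Δy = -14.89 × (-0.025) = +0.372250
Convexity effect: ½·C·(Δy)² = 0.5 × 238.3 × (-0.025)² = +0.07446875
ΔP/P ≈ +0.372250 + 0.07446875 = +0.44671875
New price ≈ 84.67 × (1 + 0.44671875) = 122.4936765625.

C$122.494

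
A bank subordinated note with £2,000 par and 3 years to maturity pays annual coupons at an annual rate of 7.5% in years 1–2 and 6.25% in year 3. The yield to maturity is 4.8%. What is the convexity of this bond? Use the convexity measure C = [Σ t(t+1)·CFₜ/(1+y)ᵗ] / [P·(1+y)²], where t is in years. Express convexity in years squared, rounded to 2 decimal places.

9.96

With y = 0.048:
  t   CF        PV=CF/(1+0.048)^t    t·PV        t(t+1)·PV
  1       150.00       143.1298       143.1298         286.2595
  2       150.00       136.5742       273.1484         819.4453
  3     2,125.00     1,846.1844     5,538.5533      22,154.2133
  Σ                  2,125.8884     5,954.8315      23,259.9181
P = 2,125.8884.
Convexity = Σ t(t+1)·PV / [P·(1+y)²] = 23,259.9181 / (2,125.8884 × 1.098304) = 9.96197.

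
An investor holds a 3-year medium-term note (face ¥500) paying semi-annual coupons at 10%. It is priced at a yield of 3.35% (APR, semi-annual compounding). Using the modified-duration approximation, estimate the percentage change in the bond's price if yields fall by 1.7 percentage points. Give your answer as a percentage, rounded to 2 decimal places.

Periodic yield y = 0.01675. Modified duration first:
  t   CF        PV=CF/(1+0.01675)^t    t·PV
  1        25.00        24.5881        24.5881
  2        25.00        24.1831        48.3662
  3        25.00        23.7847        71.3541
  4        25.00        23.3929        93.5714
  5        25.00        23.0075       115.0374
  6       525.00       475.1976     2,851.1855
  Σ                    594.1538     3,204.1027
P = 594.1538; D_Mac = 5.39272 half-year periods = 2.69636 yrs; D_mod = 2.69636/(1+0.01675) = 2.65194 yrs.
ΔP/P ≈ -D_mod · Δy = -2.65194 × (-0.017) = +0.045083 = +4.5083%.

+4.51%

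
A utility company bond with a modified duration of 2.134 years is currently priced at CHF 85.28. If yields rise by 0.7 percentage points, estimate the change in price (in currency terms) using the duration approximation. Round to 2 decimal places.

Duration approximation: ΔP/P ≈ -D_mod · Δy = -2.134 × (+0.007) = -0.014938.
ΔP ≈ 85.28 × (-0.014938) = -1.27391264.

-CHF 1.27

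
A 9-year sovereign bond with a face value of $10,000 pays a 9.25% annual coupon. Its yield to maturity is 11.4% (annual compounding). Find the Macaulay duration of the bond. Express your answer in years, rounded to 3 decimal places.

6.310 years

Periodic yield y = 0.114. Discount each cash flow and weight by its year:
  t   CF        PV=CF/(1+0.114)^t    t·PV
  1       925.00       830.3411       830.3411
  2       925.00       745.3690     1,490.7381
  3       925.00       669.0925     2,007.2775
  4       925.00       600.6216     2,402.4865
  5       925.00       539.1577     2,695.7883
  6       925.00       483.9835     2,903.9012
  7       925.00       434.4556     3,041.1892
  8       925.00       389.9960     3,119.9684
  9    10,925.00     4,134.8021    37,213.2189
  Σ                  8,827.8192    55,704.9092
Price P = Σ PV = 8,827.8192.
Macaulay duration = Σ(t·PV) / P = 55,704.9092 / 8,827.8192 = 6.31016 years.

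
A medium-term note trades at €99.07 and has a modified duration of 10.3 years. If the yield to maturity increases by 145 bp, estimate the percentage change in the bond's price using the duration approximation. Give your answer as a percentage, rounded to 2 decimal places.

-14.94%

Duration approximation: ΔP/P ≈ -D_mod · Δy = -10.3 × (+0.0145) = -0.149350.
As a percentage: -14.9350%.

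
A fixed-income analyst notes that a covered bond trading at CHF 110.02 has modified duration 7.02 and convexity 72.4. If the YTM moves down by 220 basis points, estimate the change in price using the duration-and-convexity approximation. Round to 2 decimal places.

+CHF 18.92

Duration effect: -D_mod·Δy = -7.02 × (-0.022) = +0.154440
Convexity effect: ½·C·(Δy)² = 0.5 × 72.4 × (-0.022)² = +0.0175208
ΔP/P ≈ +0.154440 + 0.0175208 = +0.1719608
ΔP ≈ 110.02 × (+0.1719608) = +18.919127216.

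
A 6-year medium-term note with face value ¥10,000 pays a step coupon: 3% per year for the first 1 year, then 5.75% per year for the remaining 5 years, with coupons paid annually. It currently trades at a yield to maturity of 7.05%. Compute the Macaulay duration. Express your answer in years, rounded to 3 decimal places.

Periodic yield y = 0.0705. Discount each cash flow and weight by its year:
  t   CF        PV=CF/(1+0.0705)^t    t·PV
  1       300.00       280.2429       280.2429
  2       575.00       501.7582     1,003.5165
  3       575.00       468.7139     1,406.1417
  4       575.00       437.8458     1,751.3831
  5       575.00       409.0105     2,045.0526
  6    10,575.00     7,026.8446    42,161.0673
  Σ                  9,124.4159    48,647.4041
Price P = Σ PV = 9,124.4159.
Macaulay duration = Σ(t·PV) / P = 48,647.4041 / 9,124.4159 = 5.33156 years.

5.332 years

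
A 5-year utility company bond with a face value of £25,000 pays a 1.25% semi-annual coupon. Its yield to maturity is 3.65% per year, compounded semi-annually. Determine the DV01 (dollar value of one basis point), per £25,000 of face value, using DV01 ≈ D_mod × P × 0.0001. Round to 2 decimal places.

Periodic yield y = 0.01825.
  t   CF        PV=CF/(1+0.01825)^t    t·PV
  1       156.25       153.4495       153.4495
  2       156.25       150.6993       301.3986
  3       156.25       147.9983       443.9949
  4       156.25       145.3458       581.3830
  5       156.25       142.7407       713.7037
  6       156.25       140.1824       841.0944
  7       156.25       137.6699       963.6895
  8       156.25       135.2025     1,081.6199
  9       156.25       132.7793     1,195.0134
  10   25,156.25    20,994.3153   209,943.1526
  Σ                 22,280.3830   216,218.4996
P = 22,280.3830; D_Mac = 9.70443 half-year periods = 4.85222 yrs; D_mod = 4.76525 yrs.
DV01 ≈ 4.76525 × 22,280.3830 × 0.0001 = 10.617162.

£10.62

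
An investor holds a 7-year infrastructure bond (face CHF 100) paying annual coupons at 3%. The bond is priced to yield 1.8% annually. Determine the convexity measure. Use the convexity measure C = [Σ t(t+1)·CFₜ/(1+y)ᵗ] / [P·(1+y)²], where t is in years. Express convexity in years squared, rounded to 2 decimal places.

With y = 0.018:
  t   CF        PV=CF/(1+0.018)^t    t·PV        t(t+1)·PV
  1         3.00         2.9470         2.9470           5.8939
  2         3.00         2.8948         5.7897          17.3691
  3         3.00         2.8437         8.5310          34.1239
  4         3.00         2.7934        11.1735          55.8676
  5         3.00         2.7440        13.7199          82.3197
  6         3.00         2.6955        16.1728         113.2098
  7       103.00        90.9081       636.3570       5,090.8559
  Σ                    107.8264       694.6909       5,399.6399
P = 107.8264.
Convexity = Σ t(t+1)·PV / [P·(1+y)²] = 5,399.6399 / (107.8264 × 1.036324) = 48.32189.

48.32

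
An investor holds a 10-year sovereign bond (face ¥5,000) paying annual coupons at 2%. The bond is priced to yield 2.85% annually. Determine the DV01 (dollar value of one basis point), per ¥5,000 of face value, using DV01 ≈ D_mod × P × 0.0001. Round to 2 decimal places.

Periodic yield y = 0.0285.
  t   CF        PV=CF/(1+0.0285)^t    t·PV
  1       100.00        97.2290        97.2290
  2       100.00        94.5347       189.0695
  3       100.00        91.9152       275.7455
  4       100.00        89.3682       357.4726
  5       100.00        86.8917       434.4587
  6       100.00        84.4840       506.9037
  7       100.00        82.1429       575.0002
  8       100.00        79.8667       638.9334
  9       100.00        77.6536       698.8820
  10    5,100.00     3,850.5894    38,505.8944
  Σ                  4,634.6753    42,279.5890
P = 4,634.6753; D_Mac = 9.12245 yrs; D_mod = 8.86966 yrs.
DV01 ≈ 8.86966 × 4,634.6753 × 0.0001 = 4.110801.

¥4.11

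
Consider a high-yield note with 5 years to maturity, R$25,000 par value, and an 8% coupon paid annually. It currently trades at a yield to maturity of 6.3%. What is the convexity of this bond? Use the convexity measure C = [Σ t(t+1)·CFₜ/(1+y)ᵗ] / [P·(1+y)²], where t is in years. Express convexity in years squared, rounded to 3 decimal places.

With y = 0.063:
  t   CF        PV=CF/(1+0.063)^t    t·PV        t(t+1)·PV
  1     2,000.00     1,881.4675     1,881.4675       3,762.9351
  2     2,000.00     1,769.9601     3,539.9201      10,619.7604
  3     2,000.00     1,665.0612     4,995.1836      19,980.7345
  4     2,000.00     1,566.3793     6,265.5172      31,327.5862
  5    27,000.00    19,892.8699    99,464.3493     596,786.0959
  Σ                 26,775.7380   116,146.4378     662,477.1120
P = 26,775.7380.
Convexity = Σ t(t+1)·PV / [P·(1+y)²] = 662,477.1120 / (26,775.7380 × 1.129969) = 21.89590.

21.896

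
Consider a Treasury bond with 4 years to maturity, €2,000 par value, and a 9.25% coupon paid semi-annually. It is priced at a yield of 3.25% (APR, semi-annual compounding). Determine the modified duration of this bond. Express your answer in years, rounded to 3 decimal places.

3.440 years

Periodic yield y = 0.01625. First find Macaulay duration:
  t   CF        PV=CF/(1+0.01625)^t    t·PV
  1        92.50        91.0209        91.0209
  2        92.50        89.5655       179.1309
  3        92.50        88.1333       264.3999
  4        92.50        86.7240       346.8962
  5        92.50        85.3373       426.6865
  6        92.50        83.9728       503.8365
  7        92.50        82.6300       578.4101
  8     2,092.50     1,839.3357    14,714.6855
  Σ                  2,446.7195    17,105.0666
P = 2,446.7195; Macaulay duration = 17,105.0666 / 2,446.7195 = 6.99102 half-year periods = 3.49551 years.
Modified duration = D_Mac / (1 + y) = 3.49551 / 1.01625 = 3.43962 years.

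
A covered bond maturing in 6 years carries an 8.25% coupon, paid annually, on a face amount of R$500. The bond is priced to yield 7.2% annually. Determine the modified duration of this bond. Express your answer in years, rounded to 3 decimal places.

4.659 years

Periodic yield y = 0.072. First find Macaulay duration:
  t   CF        PV=CF/(1+0.072)^t    t·PV
  1        41.25        38.4795        38.4795
  2        41.25        35.8950        71.7901
  3        41.25        33.4842       100.4525
  4        41.25        31.2352       124.9409
  5        41.25        29.1373       145.6867
  6       541.25       356.6393     2,139.8358
  Σ                    524.8706     2,621.1856
P = 524.8706; Macaulay duration = 2,621.1856 / 524.8706 = 4.99397 years.
Modified duration = D_Mac / (1 + y) = 4.99397 / 1.072 = 4.65855 years.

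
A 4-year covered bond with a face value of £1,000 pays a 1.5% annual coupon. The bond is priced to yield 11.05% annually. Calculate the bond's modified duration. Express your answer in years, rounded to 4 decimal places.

Periodic yield y = 0.1105. First find Macaulay duration:
  t   CF        PV=CF/(1+0.1105)^t    t·PV
  1        15.00        13.5074        13.5074
  2        15.00        12.1634        24.3268
  3        15.00        10.9531        32.8592
  4     1,015.00       667.4086     2,669.6344
  Σ                    704.0325     2,740.3277
P = 704.0325; Macaulay duration = 2,740.3277 / 704.0325 = 3.89233 years.
Modified duration = D_Mac / (1 + y) = 3.89233 / 1.1105 = 3.50503 years.

3.5050 years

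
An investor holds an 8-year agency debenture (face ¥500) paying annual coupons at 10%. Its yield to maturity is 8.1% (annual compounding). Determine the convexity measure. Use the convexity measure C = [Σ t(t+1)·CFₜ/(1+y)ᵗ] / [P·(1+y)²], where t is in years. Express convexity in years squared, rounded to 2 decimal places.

41.29

With y = 0.081:
  t   CF        PV=CF/(1+0.081)^t    t·PV        t(t+1)·PV
  1        50.00        46.2535        46.2535          92.5069
  2        50.00        42.7877        85.5753         256.7260
  3        50.00        39.5816       118.7447         474.9787
  4        50.00        36.6157       146.4628         732.3138
  5        50.00        33.8721       169.3603       1,016.1616
  6        50.00        31.3340       188.0040       1,316.0280
  7        50.00        28.9861       202.9029       1,623.2229
  8       550.00       294.9559     2,359.6475      21,236.8272
  Σ                    554.3865     3,316.9509      26,748.7653
P = 554.3865.
Convexity = Σ t(t+1)·PV / [P·(1+y)²] = 26,748.7653 / (554.3865 × 1.168561) = 41.28951.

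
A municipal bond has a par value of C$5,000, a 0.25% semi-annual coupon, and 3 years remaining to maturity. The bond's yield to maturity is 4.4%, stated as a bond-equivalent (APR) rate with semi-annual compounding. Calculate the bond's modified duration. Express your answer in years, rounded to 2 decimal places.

2.93 years

Periodic yield y = 0.022. First find Macaulay duration:
  t   CF        PV=CF/(1+0.022)^t    t·PV
  1         6.25         6.1155         6.1155
  2         6.25         5.9838        11.9676
  3         6.25         5.8550        17.5650
  4         6.25         5.7290        22.9159
  5         6.25         5.6056        28.0282
  6     5,006.25     4,393.4649    26,360.7892
  Σ                  4,422.7538    26,447.3815
P = 4,422.7538; Macaulay duration = 26,447.3815 / 4,422.7538 = 5.97984 half-year periods = 2.98992 years.
Modified duration = D_Mac / (1 + y) = 2.98992 / 1.022 = 2.92556 years.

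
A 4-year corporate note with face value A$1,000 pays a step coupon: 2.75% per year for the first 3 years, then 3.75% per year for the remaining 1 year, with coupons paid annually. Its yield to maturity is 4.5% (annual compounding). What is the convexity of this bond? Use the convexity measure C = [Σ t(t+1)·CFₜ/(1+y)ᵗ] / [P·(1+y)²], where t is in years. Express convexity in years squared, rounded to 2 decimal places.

17.33

With y = 0.045:
  t   CF        PV=CF/(1+0.045)^t    t·PV        t(t+1)·PV
  1        27.50        26.3158        26.3158          52.6316
  2        27.50        25.1826        50.3651         151.0954
  3        27.50        24.0982        72.2945         289.1779
  4     1,037.50       870.0074     3,480.0296      17,400.1479
  Σ                    945.6039     3,629.0050      17,893.0528
P = 945.6039.
Convexity = Σ t(t+1)·PV / [P·(1+y)²] = 17,893.0528 / (945.6039 × 1.092025) = 17.32777.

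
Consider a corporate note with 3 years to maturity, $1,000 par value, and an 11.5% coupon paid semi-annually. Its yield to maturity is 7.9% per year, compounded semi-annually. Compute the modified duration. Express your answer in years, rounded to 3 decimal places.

2.539 years

Periodic yield y = 0.0395. First find Macaulay duration:
  t   CF        PV=CF/(1+0.0395)^t    t·PV
  1        57.50        55.3151        55.3151
  2        57.50        53.2131       106.4263
  3        57.50        51.1911       153.5733
  4        57.50        49.2459       196.9835
  5        57.50        47.3746       236.8729
  6     1,057.50       838.1725     5,029.0351
  Σ                  1,094.5122     5,778.2061
P = 1,094.5122; Macaulay duration = 5,778.2061 / 1,094.5122 = 5.27925 half-year periods = 2.63963 years.
Modified duration = D_Mac / (1 + y) = 2.63963 / 1.0395 = 2.53932 years.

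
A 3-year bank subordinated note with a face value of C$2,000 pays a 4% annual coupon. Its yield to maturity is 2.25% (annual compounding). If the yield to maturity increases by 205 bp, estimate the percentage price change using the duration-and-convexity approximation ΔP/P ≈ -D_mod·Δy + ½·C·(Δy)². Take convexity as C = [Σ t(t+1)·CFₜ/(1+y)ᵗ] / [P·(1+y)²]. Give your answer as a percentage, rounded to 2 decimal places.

-5.56%

With y = 0.0225:
  t   CF        PV=CF/(1+0.0225)^t    t·PV        t(t+1)·PV
  1        80.00        78.2396        78.2396         156.4792
  2        80.00        76.5180       153.0359         459.1077
  3     2,080.00     1,945.6888     5,837.0665      23,348.2659
  Σ                  2,100.4464     6,068.3420      23,963.8529
P = 2,100.4464; D_Mac = 2.88907 yrs; D_mod = 2.82550 yrs; C = 10.91235.
Duration effect: -2.82550 × (+0.0205) = -0.057923
Convexity effect: 0.5 × 10.91235 × (0.0205)² = +0.0022930
ΔP/P ≈ -0.057923 + 0.0022930 = -0.055630 = -5.5630%.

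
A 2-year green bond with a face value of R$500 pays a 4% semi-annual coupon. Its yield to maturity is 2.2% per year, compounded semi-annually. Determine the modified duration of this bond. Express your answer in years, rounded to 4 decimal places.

1.9219 years

Periodic yield y = 0.011. First find Macaulay duration:
  t   CF        PV=CF/(1+0.011)^t    t·PV
  1        10.00         9.8912         9.8912
  2        10.00         9.7836        19.5672
  3        10.00         9.6771        29.0314
  4       510.00       488.1638     1,952.6551
  Σ                    517.5157     2,011.1449
P = 517.5157; Macaulay duration = 2,011.1449 / 517.5157 = 3.88615 half-year periods = 1.94308 years.
Modified duration = D_Mac / (1 + y) = 1.94308 / 1.011 = 1.92193 years.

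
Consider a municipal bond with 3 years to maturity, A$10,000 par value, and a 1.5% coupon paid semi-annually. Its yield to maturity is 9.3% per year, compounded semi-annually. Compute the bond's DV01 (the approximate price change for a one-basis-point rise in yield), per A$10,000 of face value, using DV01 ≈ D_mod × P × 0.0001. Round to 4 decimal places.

Periodic yield y = 0.0465.
  t   CF        PV=CF/(1+0.0465)^t    t·PV
  1        75.00        71.6675        71.6675
  2        75.00        68.4830       136.9660
  3        75.00        65.4400       196.3201
  4        75.00        62.5323       250.1292
  5        75.00        59.7537       298.7687
  6    10,075.00     7,670.2525    46,021.5148
  Σ                  7,998.1290    46,975.3662
P = 7,998.1290; D_Mac = 5.87329 half-year periods = 2.93665 yrs; D_mod = 2.80616 yrs.
DV01 ≈ 2.80616 × 7,998.1290 × 0.0001 = 2.244404.

A$2.2444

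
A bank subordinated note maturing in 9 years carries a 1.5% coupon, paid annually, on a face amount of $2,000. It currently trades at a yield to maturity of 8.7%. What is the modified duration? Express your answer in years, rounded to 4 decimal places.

7.6027 years

Periodic yield y = 0.087. First find Macaulay duration:
  t   CF        PV=CF/(1+0.087)^t    t·PV
  1        30.00        27.5989        27.5989
  2        30.00        25.3900        50.7799
  3        30.00        23.3578        70.0735
  4        30.00        21.4884        85.9534
  5        30.00        19.7685        98.8425
  6        30.00        18.1863       109.1177
  7        30.00        16.7307       117.1150
  8        30.00        15.3916       123.1331
  9     2,030.00       958.1426     8,623.2832
  Σ                  1,126.0548     9,305.8973
P = 1,126.0548; Macaulay duration = 9,305.8973 / 1,126.0548 = 8.26416 years.
Modified duration = D_Mac / (1 + y) = 8.26416 / 1.087 = 7.60272 years.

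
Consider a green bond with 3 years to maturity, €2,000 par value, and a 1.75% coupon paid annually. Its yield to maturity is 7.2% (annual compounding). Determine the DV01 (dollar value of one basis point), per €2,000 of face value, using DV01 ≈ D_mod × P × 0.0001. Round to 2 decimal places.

€0.47

Periodic yield y = 0.072.
  t   CF        PV=CF/(1+0.072)^t    t·PV
  1        35.00        32.6493        32.6493
  2        35.00        30.4564        60.9128
  3     2,035.00     1,651.8859     4,955.6578
  Σ                  1,714.9916     5,049.2199
P = 1,714.9916; D_Mac = 2.94417 yrs; D_mod = 2.74642 yrs.
DV01 ≈ 2.74642 × 1,714.9916 × 0.0001 = 0.471009.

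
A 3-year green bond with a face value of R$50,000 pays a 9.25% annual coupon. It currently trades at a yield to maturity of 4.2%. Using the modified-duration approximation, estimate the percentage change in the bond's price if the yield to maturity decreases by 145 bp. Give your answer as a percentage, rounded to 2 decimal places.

Periodic yield y = 0.042. Modified duration first:
  t   CF        PV=CF/(1+0.042)^t    t·PV
  1     4,625.00     4,438.5797     4,438.5797
  2     4,625.00     4,259.6734     8,519.3467
  3    54,625.00    48,282.3381   144,847.0144
  Σ                 56,980.5911   157,804.9408
P = 56,980.5911; D_Mac = 2.76945 yrs; D_mod = 2.76945/(1+0.042) = 2.65782 yrs.
ΔP/P ≈ -D_mod · Δy = -2.65782 × (-0.0145) = +0.038538 = +3.8538%.

+3.85%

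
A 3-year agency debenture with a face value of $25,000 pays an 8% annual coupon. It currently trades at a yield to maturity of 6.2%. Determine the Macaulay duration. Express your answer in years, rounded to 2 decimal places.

Periodic yield y = 0.062. Discount each cash flow and weight by its year:
  t   CF        PV=CF/(1+0.062)^t    t·PV
  1     2,000.00     1,883.2392     1,883.2392
  2     2,000.00     1,773.2949     3,546.5898
  3    27,000.00    22,541.8842    67,625.6525
  Σ                 26,198.4182    73,055.4815
Price P = Σ PV = 26,198.4182.
Macaulay duration = Σ(t·PV) / P = 73,055.4815 / 26,198.4182 = 2.78855 years.

2.79 years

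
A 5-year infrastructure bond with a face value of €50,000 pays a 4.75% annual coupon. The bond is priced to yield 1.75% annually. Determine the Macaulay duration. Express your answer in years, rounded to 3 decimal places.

Periodic yield y = 0.0175. Discount each cash flow and weight by its year:
  t   CF        PV=CF/(1+0.0175)^t    t·PV
  1     2,375.00     2,334.1523     2,334.1523
  2     2,375.00     2,294.0072     4,588.0144
  3     2,375.00     2,254.5525     6,763.6576
  4     2,375.00     2,215.7765     8,863.1058
  5    52,375.00    48,023.2941   240,116.4704
  Σ                 57,121.7826   262,665.4006
Price P = Σ PV = 57,121.7826.
Macaulay duration = Σ(t·PV) / P = 262,665.4006 / 57,121.7826 = 4.59834 years.

4.598 years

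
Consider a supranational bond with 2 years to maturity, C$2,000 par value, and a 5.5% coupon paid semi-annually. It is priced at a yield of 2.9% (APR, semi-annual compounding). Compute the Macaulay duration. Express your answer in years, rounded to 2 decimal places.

1.92 years

Periodic yield y = 0.0145. Discount each cash flow and weight by its period:
  t   CF        PV=CF/(1+0.0145)^t    t·PV
  1        55.00        54.2139        54.2139
  2        55.00        53.4390       106.8781
  3        55.00        52.6752       158.0257
  4     2,055.00     1,940.0084     7,760.0338
  Σ                  2,100.3366     8,079.1515
Price P = Σ PV = 2,100.3366.
Macaulay duration = Σ(t·PV) / P = 8,079.1515 / 2,100.3366 = 3.84660 half-year periods.
In years: 3.84660 / 2 = 1.92330 years.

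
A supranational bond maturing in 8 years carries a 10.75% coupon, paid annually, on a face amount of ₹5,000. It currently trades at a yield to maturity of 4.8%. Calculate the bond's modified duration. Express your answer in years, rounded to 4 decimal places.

5.8296 years

Periodic yield y = 0.048. First find Macaulay duration:
  t   CF        PV=CF/(1+0.048)^t    t·PV
  1       537.50       512.8817       512.8817
  2       537.50       489.3909       978.7818
  3       537.50       466.9761     1,400.9282
  4       537.50       445.5878     1,782.3514
  5       537.50       425.1792     2,125.8962
  6       537.50       405.7054     2,434.2323
  7       537.50       387.1235     2,709.8642
  8     5,537.50     3,805.6030    30,444.8238
  Σ                  6,938.4476    42,389.7597
P = 6,938.4476; Macaulay duration = 42,389.7597 / 6,938.4476 = 6.10940 years.
Modified duration = D_Mac / (1 + y) = 6.10940 / 1.048 = 5.82958 years.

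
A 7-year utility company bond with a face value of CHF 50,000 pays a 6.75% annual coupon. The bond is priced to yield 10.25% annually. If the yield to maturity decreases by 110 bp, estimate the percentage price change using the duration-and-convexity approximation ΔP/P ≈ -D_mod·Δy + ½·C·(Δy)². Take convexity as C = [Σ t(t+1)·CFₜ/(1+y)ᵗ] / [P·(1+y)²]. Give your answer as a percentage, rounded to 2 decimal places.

With y = 0.1025:
  t   CF        PV=CF/(1+0.1025)^t    t·PV        t(t+1)·PV
  1     3,375.00     3,061.2245     3,061.2245       6,122.4490
  2     3,375.00     2,776.6209     5,553.2417      16,659.7251
  3     3,375.00     2,518.4770     7,555.4309      30,221.7236
  4     3,375.00     2,284.3328     9,137.3314      45,686.6569
  5     3,375.00     2,071.9572    10,359.7862      62,158.7169
  6     3,375.00     1,879.3263    11,275.9577      78,931.7040
  7    53,375.00    26,958.0020   188,706.0139   1,509,648.1115
  Σ                 41,549.9407   235,648.9863   1,749,429.0870
P = 41,549.9407; D_Mac = 5.67146 yrs; D_mod = 5.14418 yrs; C = 34.63927.
Duration effect: -5.14418 × (-0.011) = +0.056586
Convexity effect: 0.5 × 34.63927 × (-0.011)² = +0.0020957
ΔP/P ≈ +0.056586 + 0.0020957 = +0.058682 = +5.8682%.

+5.87%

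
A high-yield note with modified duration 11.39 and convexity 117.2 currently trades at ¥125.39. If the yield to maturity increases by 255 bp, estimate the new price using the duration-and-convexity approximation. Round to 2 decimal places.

Duration effect: -D_mod·Δy = -11.39 × (+0.0255) = -0.290445
Convexity effect: ½·C·(Δy)² = 0.5 × 117.2 × (0.0255)² = +0.03810465
ΔP/P ≈ -0.290445 + 0.03810465 = -0.25234035
New price ≈ 125.39 × (1 - 0.25234035) = 93.7490435135.

¥93.75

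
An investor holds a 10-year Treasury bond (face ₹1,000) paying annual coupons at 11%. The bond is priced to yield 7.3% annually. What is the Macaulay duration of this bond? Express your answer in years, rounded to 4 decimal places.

Periodic yield y = 0.073. Discount each cash flow and weight by its year:
  t   CF        PV=CF/(1+0.073)^t    t·PV
  1       110.00       102.5163       102.5163
  2       110.00        95.5418       191.0835
  3       110.00        89.0417       267.1251
  4       110.00        82.9839       331.9356
  5       110.00        77.3382       386.6910
  6       110.00        72.0766       432.4597
  7       110.00        67.1730       470.2109
  8       110.00        62.6030       500.8237
  9       110.00        58.3439       525.0948
  10    1,110.00       548.6884     5,486.8838
  Σ                  1,256.3067     8,694.8244
Price P = Σ PV = 1,256.3067.
Macaulay duration = Σ(t·PV) / P = 8,694.8244 / 1,256.3067 = 6.92094 years.

6.9209 years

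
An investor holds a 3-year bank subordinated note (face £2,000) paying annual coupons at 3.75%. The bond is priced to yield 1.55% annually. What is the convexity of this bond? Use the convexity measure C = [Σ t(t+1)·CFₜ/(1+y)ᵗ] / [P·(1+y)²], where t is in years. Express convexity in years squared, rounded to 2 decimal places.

11.10

With y = 0.0155:
  t   CF        PV=CF/(1+0.0155)^t    t·PV        t(t+1)·PV
  1        75.00        73.8552        73.8552         147.7105
  2        75.00        72.7280       145.4559         436.3678
  3     2,075.00     1,981.4281     5,944.2843      23,777.1372
  Σ                  2,128.0113     6,163.5955      24,361.2155
P = 2,128.0113.
Convexity = Σ t(t+1)·PV / [P·(1+y)²] = 24,361.2155 / (2,128.0113 × 1.031240) = 11.10108.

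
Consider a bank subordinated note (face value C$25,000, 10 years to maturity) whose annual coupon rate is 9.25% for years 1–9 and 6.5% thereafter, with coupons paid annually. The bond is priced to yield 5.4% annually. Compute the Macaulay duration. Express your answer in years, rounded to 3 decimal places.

Periodic yield y = 0.054. Discount each cash flow and weight by its year:
  t   CF        PV=CF/(1+0.054)^t    t·PV
  1     2,312.50     2,194.0228     2,194.0228
  2     2,312.50     2,081.6155     4,163.2311
  3     2,312.50     1,974.9673     5,924.9019
  4     2,312.50     1,873.7830     7,495.1321
  5     2,312.50     1,777.7827     8,888.9137
  6     2,312.50     1,686.7009    10,120.2054
  7     2,312.50     1,600.2855    11,201.9984
  8     2,312.50     1,518.2974    12,146.3794
  9     2,312.50     1,440.5099    12,964.5890
  10   26,625.00    15,735.6073   157,356.0726
  Σ                 31,883.5723   232,455.4463
Price P = Σ PV = 31,883.5723.
Macaulay duration = Σ(t·PV) / P = 232,455.4463 / 31,883.5723 = 7.29076 years.

7.291 years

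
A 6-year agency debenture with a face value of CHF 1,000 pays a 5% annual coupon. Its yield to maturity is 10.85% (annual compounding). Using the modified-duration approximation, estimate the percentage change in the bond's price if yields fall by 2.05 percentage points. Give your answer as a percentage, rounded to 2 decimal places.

+9.63%

Periodic yield y = 0.1085. Modified duration first:
  t   CF        PV=CF/(1+0.1085)^t    t·PV
  1        50.00        45.1060        45.1060
  2        50.00        40.6910        81.3820
  3        50.00        36.7082       110.1246
  4        50.00        33.1152       132.4607
  5        50.00        29.8739       149.3694
  6     1,050.00       565.9462     3,395.6769
  Σ                    751.4404     3,914.1196
P = 751.4404; D_Mac = 5.20882 yrs; D_mod = 5.20882/(1+0.1085) = 4.69898 yrs.
ΔP/P ≈ -D_mod · Δy = -4.69898 × (-0.0205) = +0.096329 = +9.6329%.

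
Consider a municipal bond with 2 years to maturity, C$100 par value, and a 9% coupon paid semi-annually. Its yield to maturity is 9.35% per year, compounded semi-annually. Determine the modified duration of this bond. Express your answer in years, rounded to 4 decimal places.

Periodic yield y = 0.04675. First find Macaulay duration:
  t   CF        PV=CF/(1+0.04675)^t    t·PV
  1         4.50         4.2990         4.2990
  2         4.50         4.1070         8.2140
  3         4.50         3.9236        11.7708
  4       104.50        87.0451       348.1805
  Σ                     99.3747       372.4643
P = 99.3747; Macaulay duration = 372.4643 / 99.3747 = 3.74808 half-year periods = 1.87404 years.
Modified duration = D_Mac / (1 + y) = 1.87404 / 1.04675 = 1.79034 years.

1.7903 years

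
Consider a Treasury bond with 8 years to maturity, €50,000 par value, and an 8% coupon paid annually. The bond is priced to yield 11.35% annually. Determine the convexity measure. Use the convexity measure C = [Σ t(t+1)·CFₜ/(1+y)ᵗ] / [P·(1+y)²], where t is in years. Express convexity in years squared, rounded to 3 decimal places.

With y = 0.1135:
  t   CF        PV=CF/(1+0.1135)^t    t·PV        t(t+1)·PV
  1     4,000.00     3,592.2766     3,592.2766       7,184.5532
  2     4,000.00     3,226.1128     6,452.2256      19,356.6768
  3     4,000.00     2,897.2724     8,691.8172      34,767.2686
  4     4,000.00     2,601.9510    10,407.8038      52,039.0191
  5     4,000.00     2,336.7319    11,683.6594      70,101.9565
  6     4,000.00     2,098.5468    12,591.2809      88,138.9664
  7     4,000.00     1,884.6402    13,192.4811     105,539.8491
  8    54,000.00    22,849.2521   182,794.0166   1,645,146.1494
  Σ                 41,486.7837   249,405.5613   2,022,274.4391
P = 41,486.7837.
Convexity = Σ t(t+1)·PV / [P·(1+y)²] = 2,022,274.4391 / (41,486.7837 × 1.239882) = 39.31424.

39.314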